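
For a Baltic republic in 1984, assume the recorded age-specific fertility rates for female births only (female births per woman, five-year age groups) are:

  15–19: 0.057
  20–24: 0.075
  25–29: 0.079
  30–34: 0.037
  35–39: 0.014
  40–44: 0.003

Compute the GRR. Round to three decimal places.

1.325

Sum of female ASFRs = 0.057 + 0.075 + 0.079 + 0.037 + 0.014 + 0.003 = 0.265
GRR = 5 × 0.265 = 1.325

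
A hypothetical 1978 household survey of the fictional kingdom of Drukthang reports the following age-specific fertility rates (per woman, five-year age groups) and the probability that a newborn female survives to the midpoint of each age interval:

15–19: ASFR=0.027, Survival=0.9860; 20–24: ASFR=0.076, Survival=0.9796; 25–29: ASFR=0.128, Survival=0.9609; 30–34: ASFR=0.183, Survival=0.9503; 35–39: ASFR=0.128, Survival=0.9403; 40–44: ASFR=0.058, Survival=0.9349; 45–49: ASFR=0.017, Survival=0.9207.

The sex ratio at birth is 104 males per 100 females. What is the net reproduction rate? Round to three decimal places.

Proportion female at birth = 100 / (100 + 104) = 0.49020.
Survival-weighted fertility by age (5·fₓ·Sₓ):
  15–19: 5 × 0.027 × 0.9860 = 0.13311
  20–24: 5 × 0.076 × 0.9796 = 0.37225
  25–29: 5 × 0.128 × 0.9609 = 0.61498
  30–34: 5 × 0.183 × 0.9503 = 0.86952
  35–39: 5 × 0.128 × 0.9403 = 0.60179
  40–44: 5 × 0.058 × 0.9349 = 0.27112
  45–49: 5 × 0.017 × 0.9207 = 0.07826
Sum = 2.94103
NRR = 0.49020 × 2.94103 = 1.44169

1.442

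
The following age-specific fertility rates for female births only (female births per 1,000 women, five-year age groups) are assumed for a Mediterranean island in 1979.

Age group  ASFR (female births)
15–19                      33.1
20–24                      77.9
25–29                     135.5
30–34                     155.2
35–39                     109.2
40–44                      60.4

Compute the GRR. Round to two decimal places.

Sum of female ASFRs = 33.1 + 77.9 + 135.5 + 155.2 + 109.2 + 60.4 = 571.3
GRR = 5 × 571.3 / 1000 = 2.8565

2.86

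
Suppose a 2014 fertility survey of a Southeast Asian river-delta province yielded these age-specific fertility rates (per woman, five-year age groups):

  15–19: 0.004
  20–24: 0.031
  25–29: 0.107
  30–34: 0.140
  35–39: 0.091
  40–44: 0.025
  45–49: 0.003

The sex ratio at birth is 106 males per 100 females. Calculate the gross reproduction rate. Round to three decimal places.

0.973

Proportion female at birth = 100 / (100 + 106) = 0.48544.
Sum of ASFRs = 0.004 + 0.031 + 0.107 + 0.140 + 0.091 + 0.025 + 0.003 = 0.401
TFR = 5 × 0.401 = 2.005
GRR = 0.48544 × 2.005 = 0.97331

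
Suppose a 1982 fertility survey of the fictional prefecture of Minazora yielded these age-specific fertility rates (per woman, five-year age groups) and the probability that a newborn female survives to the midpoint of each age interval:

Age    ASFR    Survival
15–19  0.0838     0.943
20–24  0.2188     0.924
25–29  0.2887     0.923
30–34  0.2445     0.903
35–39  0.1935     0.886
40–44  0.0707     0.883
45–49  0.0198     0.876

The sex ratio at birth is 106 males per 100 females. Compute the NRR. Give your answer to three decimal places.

2.475

Proportion female at birth = 100 / (100 + 106) = 0.48544.
Survival-weighted fertility by age (5·fₓ·Sₓ):
  15–19: 5 × 0.0838 × 0.943 = 0.39512
  20–24: 5 × 0.2188 × 0.924 = 1.01086
  25–29: 5 × 0.2887 × 0.923 = 1.33235
  30–34: 5 × 0.2445 × 0.903 = 1.10392
  35–39: 5 × 0.1935 × 0.886 = 0.85721
  40–44: 5 × 0.0707 × 0.883 = 0.31214
  45–49: 5 × 0.0198 × 0.876 = 0.08672
Sum = 5.09832
NRR = 0.48544 × 5.09832 = 2.47493
NRR > 1, so each generation more than replaces itself.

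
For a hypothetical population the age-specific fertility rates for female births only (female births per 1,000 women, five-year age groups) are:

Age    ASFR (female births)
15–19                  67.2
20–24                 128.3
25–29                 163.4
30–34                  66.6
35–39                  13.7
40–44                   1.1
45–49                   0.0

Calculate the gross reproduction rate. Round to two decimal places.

2.20

Sum of female ASFRs = 67.2 + 128.3 + 163.4 + 66.6 + 13.7 + 1.1 + 0.0 = 440.3
GRR = 5 × 440.3 / 1000 = 2.2015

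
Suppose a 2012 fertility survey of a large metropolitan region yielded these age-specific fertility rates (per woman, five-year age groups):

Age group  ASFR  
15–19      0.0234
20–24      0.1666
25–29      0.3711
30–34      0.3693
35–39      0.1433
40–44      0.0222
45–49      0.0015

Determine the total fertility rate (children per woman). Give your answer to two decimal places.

5.49

Sum of ASFRs = 0.0234 + 0.1666 + 0.3711 + 0.3693 + 0.1433 + 0.0222 + 0.0015 = 1.0974
TFR = 5 × 1.0974 = 5.487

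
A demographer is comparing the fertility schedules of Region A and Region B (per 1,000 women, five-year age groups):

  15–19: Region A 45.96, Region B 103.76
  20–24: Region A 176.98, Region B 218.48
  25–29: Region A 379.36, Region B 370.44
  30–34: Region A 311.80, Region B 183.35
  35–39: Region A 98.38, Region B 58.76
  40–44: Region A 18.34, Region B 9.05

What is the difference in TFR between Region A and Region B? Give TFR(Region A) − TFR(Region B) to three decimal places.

0.435

Region A:
  Sum of ASFRs = 45.96 + 176.98 + 379.36 + 311.80 + 98.38 + 18.34 = 1030.82
  TFR = 5 × 1030.82 / 1000 = 5.1541
Region B:
  Sum of ASFRs = 103.76 + 218.48 + 370.44 + 183.35 + 58.76 + 9.05 = 943.84
  TFR = 5 × 943.84 / 1000 = 4.7192
Difference = 5.1541 − 4.7192 = 0.4349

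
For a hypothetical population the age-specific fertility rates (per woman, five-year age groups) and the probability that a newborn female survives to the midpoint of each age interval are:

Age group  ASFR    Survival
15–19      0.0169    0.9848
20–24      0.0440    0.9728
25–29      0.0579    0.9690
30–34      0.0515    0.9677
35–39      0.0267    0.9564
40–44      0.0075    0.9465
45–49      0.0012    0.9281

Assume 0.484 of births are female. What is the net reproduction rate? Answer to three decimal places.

0.482

Proportion female at birth = 0.484.
Per-age-group product (5 × ASFR × survival probability):
  15–19: 5 × 0.0169 × 0.9848 = 0.08322
  20–24: 5 × 0.0440 × 0.9728 = 0.21402
  25–29: 5 × 0.0579 × 0.9690 = 0.28053
  30–34: 5 × 0.0515 × 0.9677 = 0.24918
  35–39: 5 × 0.0267 × 0.9564 = 0.12768
  40–44: 5 × 0.0075 × 0.9465 = 0.03549
  45–49: 5 × 0.0012 × 0.9281 = 0.00557
Sum = 0.99569
NRR = 0.484 × 0.99569 = 0.48191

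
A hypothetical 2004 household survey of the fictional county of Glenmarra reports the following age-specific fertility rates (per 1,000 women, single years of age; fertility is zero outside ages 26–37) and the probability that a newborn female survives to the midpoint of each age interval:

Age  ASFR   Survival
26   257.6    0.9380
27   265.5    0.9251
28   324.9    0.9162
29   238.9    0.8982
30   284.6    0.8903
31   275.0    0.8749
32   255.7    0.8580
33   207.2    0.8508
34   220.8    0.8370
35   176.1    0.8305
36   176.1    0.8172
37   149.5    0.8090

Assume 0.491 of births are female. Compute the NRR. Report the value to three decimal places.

Proportion female at birth = 0.491.
Weighting each age-specific rate by interval width and survival:
  26: 1 × 257.6/1000 × 0.9380 = 0.24163
  27: 1 × 265.5/1000 × 0.9251 = 0.24561
  28: 1 × 324.9/1000 × 0.9162 = 0.29767
  29: 1 × 238.9/1000 × 0.8982 = 0.21458
  30: 1 × 284.6/1000 × 0.8903 = 0.25338
  31: 1 × 275.0/1000 × 0.8749 = 0.24060
  32: 1 × 255.7/1000 × 0.8580 = 0.21939
  33: 1 × 207.2/1000 × 0.8508 = 0.17629
  34: 1 × 220.8/1000 × 0.8370 = 0.18481
  35: 1 × 176.1/1000 × 0.8305 = 0.14625
  36: 1 × 176.1/1000 × 0.8172 = 0.14391
  37: 1 × 149.5/1000 × 0.8090 = 0.12095
Sum = 2.48507
NRR = 0.491 × 2.48507 = 1.22017

1.220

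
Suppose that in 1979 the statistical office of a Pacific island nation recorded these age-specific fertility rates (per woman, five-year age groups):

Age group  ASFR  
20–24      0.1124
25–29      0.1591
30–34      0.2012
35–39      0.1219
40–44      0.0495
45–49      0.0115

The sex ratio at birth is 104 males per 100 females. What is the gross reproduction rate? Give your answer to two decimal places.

1.61

Proportion female at birth = 100 / (100 + 104) = 0.49020.
Sum of ASFRs = 0.1124 + 0.1591 + 0.2012 + 0.1219 + 0.0495 + 0.0115 = 0.6556
TFR = 5 × 0.6556 = 3.278
GRR = 0.49020 × 3.278 = 1.60688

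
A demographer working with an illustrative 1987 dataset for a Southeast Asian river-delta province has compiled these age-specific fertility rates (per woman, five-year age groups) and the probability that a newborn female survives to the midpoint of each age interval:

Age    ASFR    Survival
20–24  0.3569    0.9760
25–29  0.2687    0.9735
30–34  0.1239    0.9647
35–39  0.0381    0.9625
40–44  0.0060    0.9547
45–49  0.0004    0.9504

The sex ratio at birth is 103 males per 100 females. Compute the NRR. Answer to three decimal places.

Proportion female at birth = 100 / (100 + 103) = 0.49261.
Per-age-group product (5 × ASFR × survival probability):
  20–24: 5 × 0.3569 × 0.9760 = 1.74167
  25–29: 5 × 0.2687 × 0.9735 = 1.30790
  30–34: 5 × 0.1239 × 0.9647 = 0.59763
  35–39: 5 × 0.0381 × 0.9625 = 0.18336
  40–44: 5 × 0.0060 × 0.9547 = 0.02864
  45–49: 5 × 0.0004 × 0.9504 = 0.00190
Sum = 3.86110
NRR = 0.49261 × 3.86110 = 1.90202

1.902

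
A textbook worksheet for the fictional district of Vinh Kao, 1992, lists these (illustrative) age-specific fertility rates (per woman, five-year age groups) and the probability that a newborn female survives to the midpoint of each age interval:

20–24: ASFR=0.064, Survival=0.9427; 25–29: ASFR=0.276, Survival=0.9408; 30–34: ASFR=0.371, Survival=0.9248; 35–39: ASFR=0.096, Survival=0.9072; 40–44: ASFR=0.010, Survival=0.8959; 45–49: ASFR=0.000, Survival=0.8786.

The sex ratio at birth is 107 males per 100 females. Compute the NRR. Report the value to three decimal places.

Proportion female at birth = 100 / (100 + 107) = 0.48309.
Per-age-group product (5 × ASFR × survival probability):
  20–24: 5 × 0.064 × 0.9427 = 0.30166
  25–29: 5 × 0.276 × 0.9408 = 1.29830
  30–34: 5 × 0.371 × 0.9248 = 1.71550
  35–39: 5 × 0.096 × 0.9072 = 0.43546
  40–44: 5 × 0.010 × 0.8959 = 0.04480
  45–49: 5 × 0.000 × 0.8786 = 0.00000
Sum = 3.79572
NRR = 0.48309 × 3.79572 = 1.83367
NRR > 1, so each generation more than replaces itself.

1.834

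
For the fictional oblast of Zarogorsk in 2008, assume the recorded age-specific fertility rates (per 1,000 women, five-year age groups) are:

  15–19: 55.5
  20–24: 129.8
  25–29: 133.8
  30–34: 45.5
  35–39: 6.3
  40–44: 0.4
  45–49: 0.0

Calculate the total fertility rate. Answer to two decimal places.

Sum of ASFRs = 55.5 + 129.8 + 133.8 + 45.5 + 6.3 + 0.4 + 0.0 = 371.3
TFR = 5 × 371.3 / 1000 = 1.8565

1.86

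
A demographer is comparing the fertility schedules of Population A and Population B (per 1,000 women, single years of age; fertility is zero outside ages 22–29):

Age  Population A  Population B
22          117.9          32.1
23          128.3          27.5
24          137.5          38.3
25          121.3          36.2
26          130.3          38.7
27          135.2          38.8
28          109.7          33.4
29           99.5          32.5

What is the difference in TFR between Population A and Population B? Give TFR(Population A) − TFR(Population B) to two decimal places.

0.70

Population A:
  Sum of ASFRs = 117.9 + 128.3 + 137.5 + 121.3 + 130.3 + 135.2 + 109.7 + 99.5 = 979.7
  TFR = 979.7 / 1000 = 0.9797
Population B:
  Sum of ASFRs = 32.1 + 27.5 + 38.3 + 36.2 + 38.7 + 38.8 + 33.4 + 32.5 = 277.5
  TFR = 277.5 / 1000 = 0.2775
Difference = 0.9797 − 0.2775 = 0.7022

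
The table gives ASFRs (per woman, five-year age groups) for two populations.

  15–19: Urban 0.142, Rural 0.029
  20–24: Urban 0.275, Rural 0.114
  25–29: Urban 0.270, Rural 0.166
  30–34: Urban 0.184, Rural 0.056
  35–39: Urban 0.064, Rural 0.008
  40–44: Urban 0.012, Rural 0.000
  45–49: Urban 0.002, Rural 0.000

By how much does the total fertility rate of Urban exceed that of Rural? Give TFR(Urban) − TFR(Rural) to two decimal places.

2.88

Urban:
  Sum of ASFRs = 0.142 + 0.275 + 0.270 + 0.184 + 0.064 + 0.012 + 0.002 = 0.949
  TFR = 5 × 0.949 = 4.745
Rural:
  Sum of ASFRs = 0.029 + 0.114 + 0.166 + 0.056 + 0.008 + 0.000 + 0.000 = 0.373
  TFR = 5 × 0.373 = 1.865
Difference = 4.745 − 1.865 = 2.88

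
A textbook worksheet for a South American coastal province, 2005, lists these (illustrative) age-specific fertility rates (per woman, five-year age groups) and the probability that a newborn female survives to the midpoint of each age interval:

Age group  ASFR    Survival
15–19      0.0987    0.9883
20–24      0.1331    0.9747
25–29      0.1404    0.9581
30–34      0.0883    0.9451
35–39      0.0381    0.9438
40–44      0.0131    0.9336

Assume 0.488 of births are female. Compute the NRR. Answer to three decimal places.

Proportion female at birth = 0.488.
Each age group contributes 5 × ASFR × survival:
  15–19: 5 × 0.0987 × 0.9883 = 0.48773
  20–24: 5 × 0.1331 × 0.9747 = 0.64866
  25–29: 5 × 0.1404 × 0.9581 = 0.67259
  30–34: 5 × 0.0883 × 0.9451 = 0.41726
  35–39: 5 × 0.0381 × 0.9438 = 0.17979
  40–44: 5 × 0.0131 × 0.9336 = 0.06115
Sum = 2.46718
NRR = 0.488 × 2.46718 = 1.20398

1.204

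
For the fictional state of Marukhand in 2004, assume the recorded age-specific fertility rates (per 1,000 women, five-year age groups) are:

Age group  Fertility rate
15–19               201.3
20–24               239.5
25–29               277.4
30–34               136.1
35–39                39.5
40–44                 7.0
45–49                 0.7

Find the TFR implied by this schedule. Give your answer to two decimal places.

4.51

Sum of ASFRs = 201.3 + 239.5 + 277.4 + 136.1 + 39.5 + 7.0 + 0.7 = 901.5
TFR = 5 × 901.5 / 1000 = 4.5075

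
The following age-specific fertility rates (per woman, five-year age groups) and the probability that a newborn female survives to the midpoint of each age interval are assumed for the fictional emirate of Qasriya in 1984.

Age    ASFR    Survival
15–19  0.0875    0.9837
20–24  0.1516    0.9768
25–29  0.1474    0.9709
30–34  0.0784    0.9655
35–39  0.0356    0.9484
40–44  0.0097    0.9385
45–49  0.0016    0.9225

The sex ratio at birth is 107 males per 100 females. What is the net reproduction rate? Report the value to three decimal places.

1.201

Proportion female at birth = 100 / (100 + 107) = 0.48309.
Survival-weighted fertility by age (5·fₓ·Sₓ):
  15–19: 5 × 0.0875 × 0.9837 = 0.43037
  20–24: 5 × 0.1516 × 0.9768 = 0.74041
  25–29: 5 × 0.1474 × 0.9709 = 0.71555
  30–34: 5 × 0.0784 × 0.9655 = 0.37848
  35–39: 5 × 0.0356 × 0.9484 = 0.16882
  40–44: 5 × 0.0097 × 0.9385 = 0.04552
  45–49: 5 × 0.0016 × 0.9225 = 0.00738
Sum = 2.48653
NRR = 0.48309 × 2.48653 = 1.20122
With NRR above 1 the population is above replacement fertility.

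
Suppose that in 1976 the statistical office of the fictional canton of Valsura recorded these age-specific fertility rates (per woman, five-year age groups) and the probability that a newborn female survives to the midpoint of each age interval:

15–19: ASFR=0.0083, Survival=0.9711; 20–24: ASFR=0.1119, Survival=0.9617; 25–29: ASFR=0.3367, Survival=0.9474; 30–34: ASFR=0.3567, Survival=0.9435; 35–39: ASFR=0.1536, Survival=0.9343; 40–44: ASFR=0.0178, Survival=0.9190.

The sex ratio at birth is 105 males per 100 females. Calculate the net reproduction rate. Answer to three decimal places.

2.271

Proportion female at birth = 100 / (100 + 105) = 0.48780.
Survival-weighted fertility by age (5·fₓ·Sₓ):
  15–19: 5 × 0.0083 × 0.9711 = 0.04030
  20–24: 5 × 0.1119 × 0.9617 = 0.53807
  25–29: 5 × 0.3367 × 0.9474 = 1.59495
  30–34: 5 × 0.3567 × 0.9435 = 1.68273
  35–39: 5 × 0.1536 × 0.9343 = 0.71754
  40–44: 5 × 0.0178 × 0.9190 = 0.08179
Sum = 4.65538
NRR = 0.48780 × 4.65538 = 2.27089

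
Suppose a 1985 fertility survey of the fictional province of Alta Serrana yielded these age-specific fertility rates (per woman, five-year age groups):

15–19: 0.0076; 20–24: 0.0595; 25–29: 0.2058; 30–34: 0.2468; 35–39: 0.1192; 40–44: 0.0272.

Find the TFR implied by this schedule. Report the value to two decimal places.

Sum of ASFRs = 0.0076 + 0.0595 + 0.2058 + 0.2468 + 0.1192 + 0.0272 = 0.6661
TFR = 5 × 0.6661 = 3.3305

3.33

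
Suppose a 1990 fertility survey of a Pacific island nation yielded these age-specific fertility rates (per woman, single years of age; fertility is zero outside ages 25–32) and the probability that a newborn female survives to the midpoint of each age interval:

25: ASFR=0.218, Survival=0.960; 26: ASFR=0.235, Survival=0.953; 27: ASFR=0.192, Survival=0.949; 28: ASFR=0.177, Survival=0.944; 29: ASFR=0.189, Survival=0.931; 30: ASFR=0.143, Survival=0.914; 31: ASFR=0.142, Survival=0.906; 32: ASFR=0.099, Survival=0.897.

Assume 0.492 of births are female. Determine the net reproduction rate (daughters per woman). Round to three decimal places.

0.643

Proportion female at birth = 0.492.
Per-age-group product (1 × ASFR × survival probability):
  25: 1 × 0.218 × 0.960 = 0.20928
  26: 1 × 0.235 × 0.953 = 0.22396
  27: 1 × 0.192 × 0.949 = 0.18221
  28: 1 × 0.177 × 0.944 = 0.16709
  29: 1 × 0.189 × 0.931 = 0.17596
  30: 1 × 0.143 × 0.914 = 0.13070
  31: 1 × 0.142 × 0.906 = 0.12865
  32: 1 × 0.099 × 0.897 = 0.08880
Sum = 1.30665
NRR = 0.492 × 1.30665 = 0.64287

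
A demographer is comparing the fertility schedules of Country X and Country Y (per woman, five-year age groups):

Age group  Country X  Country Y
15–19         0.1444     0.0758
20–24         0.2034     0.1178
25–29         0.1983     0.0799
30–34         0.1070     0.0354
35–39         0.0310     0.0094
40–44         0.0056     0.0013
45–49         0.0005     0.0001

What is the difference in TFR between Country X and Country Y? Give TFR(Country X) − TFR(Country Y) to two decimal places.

Country X:
  Sum of ASFRs = 0.1444 + 0.2034 + 0.1983 + 0.1070 + 0.0310 + 0.0056 + 0.0005 = 0.6902
  TFR = 5 × 0.6902 = 3.451
Country Y:
  Sum of ASFRs = 0.0758 + 0.1178 + 0.0799 + 0.0354 + 0.0094 + 0.0013 + 0.0001 = 0.3197
  TFR = 5 × 0.3197 = 1.5985
Difference = 3.451 − 1.5985 = 1.8525

1.85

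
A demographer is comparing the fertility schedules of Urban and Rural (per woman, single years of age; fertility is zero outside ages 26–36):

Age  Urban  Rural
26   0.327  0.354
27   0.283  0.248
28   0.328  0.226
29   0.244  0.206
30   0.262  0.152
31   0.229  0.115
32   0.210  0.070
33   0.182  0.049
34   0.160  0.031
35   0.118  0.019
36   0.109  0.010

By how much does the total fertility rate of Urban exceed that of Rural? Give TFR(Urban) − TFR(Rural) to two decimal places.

Urban:
  Sum of ASFRs = 0.327 + 0.283 + 0.328 + 0.244 + 0.262 + 0.229 + 0.210 + 0.182 + 0.160 + 0.118 + 0.109 = 2.452
  TFR = 2.452
Rural:
  Sum of ASFRs = 0.354 + 0.248 + 0.226 + 0.206 + 0.152 + 0.115 + 0.070 + 0.049 + 0.031 + 0.019 + 0.010 = 1.480
  TFR = 1.48
Difference = 2.452 − 1.48 = 0.972

0.97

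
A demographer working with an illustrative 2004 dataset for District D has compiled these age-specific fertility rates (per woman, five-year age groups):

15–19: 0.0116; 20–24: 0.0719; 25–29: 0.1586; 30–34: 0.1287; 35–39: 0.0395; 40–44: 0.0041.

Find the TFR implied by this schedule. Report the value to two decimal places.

2.07

Sum of ASFRs = 0.0116 + 0.0719 + 0.1586 + 0.1287 + 0.0395 + 0.0041 = 0.4144
TFR = 5 × 0.4144 = 2.072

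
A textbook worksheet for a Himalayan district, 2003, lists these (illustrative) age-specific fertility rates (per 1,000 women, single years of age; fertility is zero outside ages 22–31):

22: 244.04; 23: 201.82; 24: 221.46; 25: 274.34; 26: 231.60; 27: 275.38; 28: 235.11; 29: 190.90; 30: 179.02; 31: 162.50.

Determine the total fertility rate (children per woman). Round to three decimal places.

2.216

Sum of ASFRs = 244.04 + 201.82 + 221.46 + 274.34 + 231.60 + 275.38 + 235.11 + 190.90 + 179.02 + 162.50 = 2216.17
TFR = 2216.17 / 1000 = 2.21617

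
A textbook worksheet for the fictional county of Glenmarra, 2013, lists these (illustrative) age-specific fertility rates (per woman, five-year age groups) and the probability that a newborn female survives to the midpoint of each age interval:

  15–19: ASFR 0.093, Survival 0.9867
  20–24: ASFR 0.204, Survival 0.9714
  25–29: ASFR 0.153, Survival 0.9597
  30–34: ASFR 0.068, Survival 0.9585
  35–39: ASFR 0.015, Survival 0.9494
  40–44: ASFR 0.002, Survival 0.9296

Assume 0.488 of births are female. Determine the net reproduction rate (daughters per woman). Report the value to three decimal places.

1.264

Proportion female at birth = 0.488.
Per-age-group product (5 × ASFR × survival probability):
  15–19: 5 × 0.093 × 0.9867 = 0.45882
  20–24: 5 × 0.204 × 0.9714 = 0.99083
  25–29: 5 × 0.153 × 0.9597 = 0.73417
  30–34: 5 × 0.068 × 0.9585 = 0.32589
  35–39: 5 × 0.015 × 0.9494 = 0.07121
  40–44: 5 × 0.002 × 0.9296 = 0.00930
Sum = 2.59022
NRR = 0.488 × 2.59022 = 1.26403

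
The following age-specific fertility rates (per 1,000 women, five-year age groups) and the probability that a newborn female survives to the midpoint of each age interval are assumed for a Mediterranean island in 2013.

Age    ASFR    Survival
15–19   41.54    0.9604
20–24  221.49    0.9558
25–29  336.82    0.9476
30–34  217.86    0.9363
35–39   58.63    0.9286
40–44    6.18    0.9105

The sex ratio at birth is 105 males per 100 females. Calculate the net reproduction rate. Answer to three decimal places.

Proportion female at birth = 100 / (100 + 105) = 0.48780.
Per-age-group product (5 × ASFR × survival probability):
  15–19: 5 × 41.54/1000 × 0.9604 = 0.19948
  20–24: 5 × 221.49/1000 × 0.9558 = 1.05850
  25–29: 5 × 336.82/1000 × 0.9476 = 1.59585
  30–34: 5 × 217.86/1000 × 0.9363 = 1.01991
  35–39: 5 × 58.63/1000 × 0.9286 = 0.27222
  40–44: 5 × 6.18/1000 × 0.9105 = 0.02813
Sum = 4.17409
NRR = 0.48780 × 4.17409 = 2.03612
NRR > 1, so each generation more than replaces itself.

2.036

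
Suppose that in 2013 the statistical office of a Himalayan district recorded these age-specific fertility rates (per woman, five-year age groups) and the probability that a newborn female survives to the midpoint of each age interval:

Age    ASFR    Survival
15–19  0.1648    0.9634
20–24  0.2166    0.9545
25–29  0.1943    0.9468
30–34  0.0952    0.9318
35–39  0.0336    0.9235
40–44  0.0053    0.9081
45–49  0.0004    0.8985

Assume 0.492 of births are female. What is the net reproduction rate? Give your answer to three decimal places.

1.659

Proportion female at birth = 0.492.
Weighting each age-specific rate by interval width and survival:
  15–19: 5 × 0.1648 × 0.9634 = 0.79384
  20–24: 5 × 0.2166 × 0.9545 = 1.03372
  25–29: 5 × 0.1943 × 0.9468 = 0.91982
  30–34: 5 × 0.0952 × 0.9318 = 0.44354
  35–39: 5 × 0.0336 × 0.9235 = 0.15515
  40–44: 5 × 0.0053 × 0.9081 = 0.02406
  45–49: 5 × 0.0004 × 0.8985 = 0.00180
Sum = 3.37193
NRR = 0.492 × 3.37193 = 1.65899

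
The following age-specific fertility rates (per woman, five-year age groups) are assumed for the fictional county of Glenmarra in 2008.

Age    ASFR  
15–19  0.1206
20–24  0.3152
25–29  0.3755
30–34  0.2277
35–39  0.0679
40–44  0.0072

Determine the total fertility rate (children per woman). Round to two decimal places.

Sum of ASFRs = 0.1206 + 0.3152 + 0.3755 + 0.2277 + 0.0679 + 0.0072 = 1.1141
TFR = 5 × 1.1141 = 5.5705

5.57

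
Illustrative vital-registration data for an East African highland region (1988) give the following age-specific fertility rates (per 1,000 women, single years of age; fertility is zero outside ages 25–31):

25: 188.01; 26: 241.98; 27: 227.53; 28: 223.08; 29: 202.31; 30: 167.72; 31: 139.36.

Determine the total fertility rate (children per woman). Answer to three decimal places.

1.390

Sum of ASFRs = 188.01 + 241.98 + 227.53 + 223.08 + 202.31 + 167.72 + 139.36 = 1389.99
TFR = 1389.99 / 1000 = 1.38999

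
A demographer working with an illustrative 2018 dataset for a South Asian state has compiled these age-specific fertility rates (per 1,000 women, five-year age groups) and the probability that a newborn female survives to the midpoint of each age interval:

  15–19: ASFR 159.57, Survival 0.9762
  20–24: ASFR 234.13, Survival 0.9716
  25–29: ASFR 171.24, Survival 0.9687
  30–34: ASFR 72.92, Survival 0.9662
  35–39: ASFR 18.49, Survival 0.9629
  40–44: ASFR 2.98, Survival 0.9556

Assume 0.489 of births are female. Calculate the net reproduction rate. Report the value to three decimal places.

1.565

Proportion female at birth = 0.489.
Survival-weighted fertility by age (5·fₓ·Sₓ):
  15–19: 5 × 159.57/1000 × 0.9762 = 0.77886
  20–24: 5 × 234.13/1000 × 0.9716 = 1.13740
  25–29: 5 × 171.24/1000 × 0.9687 = 0.82940
  30–34: 5 × 72.92/1000 × 0.9662 = 0.35228
  35–39: 5 × 18.49/1000 × 0.9629 = 0.08902
  40–44: 5 × 2.98/1000 × 0.9556 = 0.01424
Sum = 3.20120
NRR = 0.489 × 3.20120 = 1.56539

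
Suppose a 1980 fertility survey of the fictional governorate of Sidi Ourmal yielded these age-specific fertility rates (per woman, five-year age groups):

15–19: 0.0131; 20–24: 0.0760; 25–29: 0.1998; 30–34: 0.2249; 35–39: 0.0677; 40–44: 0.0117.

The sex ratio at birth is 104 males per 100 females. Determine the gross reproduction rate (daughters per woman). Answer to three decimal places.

1.454

Proportion female at birth = 100 / (100 + 104) = 0.49020.
Sum of ASFRs = 0.0131 + 0.0760 + 0.1998 + 0.2249 + 0.0677 + 0.0117 = 0.5932
TFR = 5 × 0.5932 = 2.966
GRR = 0.49020 × 2.966 = 1.45393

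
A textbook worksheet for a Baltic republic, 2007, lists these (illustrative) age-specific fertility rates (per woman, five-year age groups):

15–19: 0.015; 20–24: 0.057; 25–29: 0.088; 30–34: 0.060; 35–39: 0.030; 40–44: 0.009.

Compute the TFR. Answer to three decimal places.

1.295

Sum of ASFRs = 0.015 + 0.057 + 0.088 + 0.060 + 0.030 + 0.009 = 0.259
TFR = 5 × 0.259 = 1.295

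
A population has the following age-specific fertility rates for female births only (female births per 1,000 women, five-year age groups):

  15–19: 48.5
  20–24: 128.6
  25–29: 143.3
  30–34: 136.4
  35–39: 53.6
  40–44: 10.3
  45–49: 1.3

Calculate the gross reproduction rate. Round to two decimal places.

2.61

Sum of female ASFRs = 48.5 + 128.6 + 143.3 + 136.4 + 53.6 + 10.3 + 1.3 = 522.0
GRR = 5 × 522.0 / 1000 = 2.61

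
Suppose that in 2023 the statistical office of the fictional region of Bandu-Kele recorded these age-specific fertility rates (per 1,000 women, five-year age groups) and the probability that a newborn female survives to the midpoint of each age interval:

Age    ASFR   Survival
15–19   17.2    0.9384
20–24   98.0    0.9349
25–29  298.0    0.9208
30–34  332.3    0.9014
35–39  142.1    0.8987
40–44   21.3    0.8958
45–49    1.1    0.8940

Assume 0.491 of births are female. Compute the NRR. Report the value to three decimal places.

2.036

Proportion female at birth = 0.491.
Per-age-group product (5 × ASFR × survival probability):
  15–19: 5 × 17.2/1000 × 0.9384 = 0.08070
  20–24: 5 × 98.0/1000 × 0.9349 = 0.45810
  25–29: 5 × 298.0/1000 × 0.9208 = 1.37199
  30–34: 5 × 332.3/1000 × 0.9014 = 1.49768
  35–39: 5 × 142.1/1000 × 0.8987 = 0.63853
  40–44: 5 × 21.3/1000 × 0.8958 = 0.09540
  45–49: 5 × 1.1/1000 × 0.8940 = 0.00492
Sum = 4.14732
NRR = 0.491 × 4.14732 = 2.03633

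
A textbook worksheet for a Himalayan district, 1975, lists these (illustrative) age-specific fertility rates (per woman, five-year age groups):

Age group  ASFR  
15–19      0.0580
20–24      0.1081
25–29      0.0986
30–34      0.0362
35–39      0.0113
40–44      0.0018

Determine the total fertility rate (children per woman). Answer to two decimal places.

1.57

Sum of ASFRs = 0.0580 + 0.1081 + 0.0986 + 0.0362 + 0.0113 + 0.0018 = 0.3140
TFR = 5 × 0.3140 = 1.57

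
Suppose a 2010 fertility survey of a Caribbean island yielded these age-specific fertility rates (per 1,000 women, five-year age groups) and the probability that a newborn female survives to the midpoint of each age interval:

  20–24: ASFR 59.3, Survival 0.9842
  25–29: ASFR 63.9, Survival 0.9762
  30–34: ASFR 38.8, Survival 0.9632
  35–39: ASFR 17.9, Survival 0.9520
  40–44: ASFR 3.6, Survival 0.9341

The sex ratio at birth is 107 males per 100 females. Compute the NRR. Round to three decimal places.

Proportion female at birth = 100 / (100 + 107) = 0.48309.
Survival-weighted fertility by age (5·fₓ·Sₓ):
  20–24: 5 × 59.3/1000 × 0.9842 = 0.29182
  25–29: 5 × 63.9/1000 × 0.9762 = 0.31190
  30–34: 5 × 38.8/1000 × 0.9632 = 0.18686
  35–39: 5 × 17.9/1000 × 0.9520 = 0.08520
  40–44: 5 × 3.6/1000 × 0.9341 = 0.01681
Sum = 0.89259
NRR = 0.48309 × 0.89259 = 0.43120

0.431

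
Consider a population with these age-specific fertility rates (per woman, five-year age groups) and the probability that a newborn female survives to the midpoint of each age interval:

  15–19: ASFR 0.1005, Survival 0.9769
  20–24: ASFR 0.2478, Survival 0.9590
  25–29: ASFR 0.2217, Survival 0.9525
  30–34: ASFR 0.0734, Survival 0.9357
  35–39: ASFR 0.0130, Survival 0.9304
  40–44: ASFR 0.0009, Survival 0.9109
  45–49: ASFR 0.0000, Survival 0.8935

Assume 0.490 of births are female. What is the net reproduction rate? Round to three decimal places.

Proportion female at birth = 0.490.
Weighting each age-specific rate by interval width and survival:
  15–19: 5 × 0.1005 × 0.9769 = 0.49089
  20–24: 5 × 0.2478 × 0.9590 = 1.18820
  25–29: 5 × 0.2217 × 0.9525 = 1.05585
  30–34: 5 × 0.0734 × 0.9357 = 0.34340
  35–39: 5 × 0.0130 × 0.9304 = 0.06048
  40–44: 5 × 0.0009 × 0.9109 = 0.00410
  45–49: 5 × 0.0000 × 0.8935 = 0.00000
Sum = 3.14292
NRR = 0.490 × 3.14292 = 1.54003
NRR > 1, so each generation more than replaces itself.

1.540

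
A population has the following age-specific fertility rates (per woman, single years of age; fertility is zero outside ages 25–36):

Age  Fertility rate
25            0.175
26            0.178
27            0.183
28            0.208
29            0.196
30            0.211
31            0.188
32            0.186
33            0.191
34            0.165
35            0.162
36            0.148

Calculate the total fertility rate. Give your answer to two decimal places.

2.19

Sum of ASFRs = 0.175 + 0.178 + 0.183 + 0.208 + 0.196 + 0.211 + 0.188 + 0.186 + 0.191 + 0.165 + 0.162 + 0.148 = 2.191
TFR = 2.191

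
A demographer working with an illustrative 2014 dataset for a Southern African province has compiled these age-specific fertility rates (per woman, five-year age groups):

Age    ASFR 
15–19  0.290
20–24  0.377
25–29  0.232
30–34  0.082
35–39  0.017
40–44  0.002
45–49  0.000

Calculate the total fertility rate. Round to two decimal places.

5.00

Sum of ASFRs = 0.290 + 0.377 + 0.232 + 0.082 + 0.017 + 0.002 + 0.000 = 1.000
TFR = 5 × 1.000 = 5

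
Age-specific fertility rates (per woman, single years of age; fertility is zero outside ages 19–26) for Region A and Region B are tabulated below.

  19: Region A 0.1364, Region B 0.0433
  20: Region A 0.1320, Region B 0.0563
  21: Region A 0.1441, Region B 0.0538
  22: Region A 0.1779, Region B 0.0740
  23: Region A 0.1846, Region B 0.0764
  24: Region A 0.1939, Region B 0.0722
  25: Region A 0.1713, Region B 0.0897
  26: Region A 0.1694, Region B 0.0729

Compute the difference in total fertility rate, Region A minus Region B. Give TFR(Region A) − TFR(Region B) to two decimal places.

0.77

Region A:
  Sum of ASFRs = 0.1364 + 0.1320 + 0.1441 + 0.1779 + 0.1846 + 0.1939 + 0.1713 + 0.1694 = 1.3096
  TFR = 1.3096
Region B:
  Sum of ASFRs = 0.0433 + 0.0563 + 0.0538 + 0.0740 + 0.0764 + 0.0722 + 0.0897 + 0.0729 = 0.5386
  TFR = 0.5386
Difference = 1.3096 − 0.5386 = 0.771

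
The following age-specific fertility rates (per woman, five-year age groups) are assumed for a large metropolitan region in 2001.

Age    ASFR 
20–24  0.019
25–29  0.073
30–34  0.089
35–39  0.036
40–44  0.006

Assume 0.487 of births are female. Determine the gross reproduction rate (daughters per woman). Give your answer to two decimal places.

Proportion female at birth = 0.487.
Sum of ASFRs = 0.019 + 0.073 + 0.089 + 0.036 + 0.006 = 0.223
TFR = 5 × 0.223 = 1.115
GRR = 0.487 × 1.115 = 0.54301

0.54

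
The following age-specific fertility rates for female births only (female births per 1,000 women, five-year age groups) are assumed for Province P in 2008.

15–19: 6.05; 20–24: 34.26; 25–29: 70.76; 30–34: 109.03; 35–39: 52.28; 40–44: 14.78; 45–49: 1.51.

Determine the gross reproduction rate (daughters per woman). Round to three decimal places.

Sum of female ASFRs = 6.05 + 34.26 + 70.76 + 109.03 + 52.28 + 14.78 + 1.51 = 288.67
GRR = 5 × 288.67 / 1000 = 1.44335

1.443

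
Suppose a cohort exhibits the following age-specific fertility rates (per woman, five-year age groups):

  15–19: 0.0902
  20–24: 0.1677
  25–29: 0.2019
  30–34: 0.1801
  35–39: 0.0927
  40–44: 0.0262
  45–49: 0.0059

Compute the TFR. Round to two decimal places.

3.82

Sum of ASFRs = 0.0902 + 0.1677 + 0.2019 + 0.1801 + 0.0927 + 0.0262 + 0.0059 = 0.7647
TFR = 5 × 0.7647 = 3.8235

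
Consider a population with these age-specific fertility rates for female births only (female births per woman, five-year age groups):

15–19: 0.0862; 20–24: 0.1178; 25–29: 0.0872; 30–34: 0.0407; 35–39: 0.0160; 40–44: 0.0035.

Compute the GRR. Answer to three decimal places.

1.757

Sum of female ASFRs = 0.0862 + 0.1178 + 0.0872 + 0.0407 + 0.0160 + 0.0035 = 0.3514
GRR = 5 × 0.3514 = 1.757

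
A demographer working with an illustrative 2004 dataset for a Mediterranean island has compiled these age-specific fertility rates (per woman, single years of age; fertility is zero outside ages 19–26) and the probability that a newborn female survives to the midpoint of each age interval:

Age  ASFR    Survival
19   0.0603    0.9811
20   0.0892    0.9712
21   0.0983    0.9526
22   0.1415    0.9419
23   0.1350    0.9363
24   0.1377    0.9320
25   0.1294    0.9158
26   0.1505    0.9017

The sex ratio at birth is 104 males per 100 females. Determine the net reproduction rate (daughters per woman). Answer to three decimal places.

Proportion female at birth = 100 / (100 + 104) = 0.49020.
Survival-weighted fertility by age (1·fₓ·Sₓ):
  19: 1 × 0.0603 × 0.9811 = 0.05916
  20: 1 × 0.0892 × 0.9712 = 0.08663
  21: 1 × 0.0983 × 0.9526 = 0.09364
  22: 1 × 0.1415 × 0.9419 = 0.13328
  23: 1 × 0.1350 × 0.9363 = 0.12640
  24: 1 × 0.1377 × 0.9320 = 0.12834
  25: 1 × 0.1294 × 0.9158 = 0.11850
  26: 1 × 0.1505 × 0.9017 = 0.13571
Sum = 0.88166
NRR = 0.49020 × 0.88166 = 0.43219
NRR < 1, so the cohort does not fully replace itself.

0.432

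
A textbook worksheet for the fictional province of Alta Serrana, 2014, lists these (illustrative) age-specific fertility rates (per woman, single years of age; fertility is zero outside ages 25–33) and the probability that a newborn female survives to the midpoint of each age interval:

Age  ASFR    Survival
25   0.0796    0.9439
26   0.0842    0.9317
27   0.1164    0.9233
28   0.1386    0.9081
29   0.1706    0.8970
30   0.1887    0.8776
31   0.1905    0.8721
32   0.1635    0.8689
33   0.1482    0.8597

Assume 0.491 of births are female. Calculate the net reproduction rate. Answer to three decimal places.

Proportion female at birth = 0.491.
Each age group contributes 1 × ASFR × survival:
  25: 1 × 0.0796 × 0.9439 = 0.07513
  26: 1 × 0.0842 × 0.9317 = 0.07845
  27: 1 × 0.1164 × 0.9233 = 0.10747
  28: 1 × 0.1386 × 0.9081 = 0.12586
  29: 1 × 0.1706 × 0.8970 = 0.15303
  30: 1 × 0.1887 × 0.8776 = 0.16560
  31: 1 × 0.1905 × 0.8721 = 0.16614
  32: 1 × 0.1635 × 0.8689 = 0.14207
  33: 1 × 0.1482 × 0.8597 = 0.12741
Sum = 1.14116
NRR = 0.491 × 1.14116 = 0.56031
An NRR under 1 implies long-run decline under these rates.

0.560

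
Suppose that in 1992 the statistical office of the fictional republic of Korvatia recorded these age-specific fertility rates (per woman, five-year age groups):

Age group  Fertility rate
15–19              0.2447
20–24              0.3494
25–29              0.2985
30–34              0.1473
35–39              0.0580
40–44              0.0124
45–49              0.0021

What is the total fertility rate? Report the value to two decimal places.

Sum of ASFRs = 0.2447 + 0.3494 + 0.2985 + 0.1473 + 0.0580 + 0.0124 + 0.0021 = 1.1124
TFR = 5 × 1.1124 = 5.562

5.56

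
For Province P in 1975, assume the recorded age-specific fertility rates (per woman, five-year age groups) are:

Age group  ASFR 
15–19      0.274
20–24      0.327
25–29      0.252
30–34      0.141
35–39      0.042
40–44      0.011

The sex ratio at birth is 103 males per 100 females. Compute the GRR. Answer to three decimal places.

Proportion female at birth = 100 / (100 + 103) = 0.49261.
Sum of ASFRs = 0.274 + 0.327 + 0.252 + 0.141 + 0.042 + 0.011 = 1.047
TFR = 5 × 1.047 = 5.235
GRR = 0.49261 × 5.235 = 2.57881

2.579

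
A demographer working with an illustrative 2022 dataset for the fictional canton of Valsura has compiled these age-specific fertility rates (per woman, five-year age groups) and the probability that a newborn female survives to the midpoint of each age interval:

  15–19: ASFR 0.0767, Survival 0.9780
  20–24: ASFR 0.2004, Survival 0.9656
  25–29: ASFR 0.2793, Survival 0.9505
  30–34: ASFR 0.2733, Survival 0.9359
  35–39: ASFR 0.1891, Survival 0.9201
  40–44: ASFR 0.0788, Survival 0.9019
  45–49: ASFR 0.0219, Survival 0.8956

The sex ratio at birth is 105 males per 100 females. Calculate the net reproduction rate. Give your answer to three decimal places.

2.572

Proportion female at birth = 100 / (100 + 105) = 0.48780.
Each age group contributes 5 × ASFR × survival:
  15–19: 5 × 0.0767 × 0.9780 = 0.37506
  20–24: 5 × 0.2004 × 0.9656 = 0.96753
  25–29: 5 × 0.2793 × 0.9505 = 1.32737
  30–34: 5 × 0.2733 × 0.9359 = 1.27891
  35–39: 5 × 0.1891 × 0.9201 = 0.86995
  40–44: 5 × 0.0788 × 0.9019 = 0.35535
  45–49: 5 × 0.0219 × 0.8956 = 0.09807
Sum = 5.27224
NRR = 0.48780 × 5.27224 = 2.57180
With NRR above 1 the population is above replacement fertility.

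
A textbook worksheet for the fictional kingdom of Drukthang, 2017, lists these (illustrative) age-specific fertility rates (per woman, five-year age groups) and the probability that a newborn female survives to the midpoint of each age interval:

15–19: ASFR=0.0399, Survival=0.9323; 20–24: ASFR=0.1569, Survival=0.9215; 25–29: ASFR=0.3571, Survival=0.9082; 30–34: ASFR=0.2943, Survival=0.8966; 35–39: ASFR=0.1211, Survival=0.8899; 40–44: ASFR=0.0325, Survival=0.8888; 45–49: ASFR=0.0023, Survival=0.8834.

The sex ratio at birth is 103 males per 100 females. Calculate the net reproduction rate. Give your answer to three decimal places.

Proportion female at birth = 100 / (100 + 103) = 0.49261.
Each age group contributes 5 × ASFR × survival:
  15–19: 5 × 0.0399 × 0.9323 = 0.18599
  20–24: 5 × 0.1569 × 0.9215 = 0.72292
  25–29: 5 × 0.3571 × 0.9082 = 1.62159
  30–34: 5 × 0.2943 × 0.8966 = 1.31935
  35–39: 5 × 0.1211 × 0.8899 = 0.53883
  40–44: 5 × 0.0325 × 0.8888 = 0.14443
  45–49: 5 × 0.0023 × 0.8834 = 0.01016
Sum = 4.54327
NRR = 0.49261 × 4.54327 = 2.23806

2.238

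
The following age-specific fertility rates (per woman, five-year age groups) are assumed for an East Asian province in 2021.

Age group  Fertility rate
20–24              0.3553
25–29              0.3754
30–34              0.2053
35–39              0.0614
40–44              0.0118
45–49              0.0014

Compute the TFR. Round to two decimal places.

5.05

Sum of ASFRs = 0.3553 + 0.3754 + 0.2053 + 0.0614 + 0.0118 + 0.0014 = 1.0106
TFR = 5 × 1.0106 = 5.053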